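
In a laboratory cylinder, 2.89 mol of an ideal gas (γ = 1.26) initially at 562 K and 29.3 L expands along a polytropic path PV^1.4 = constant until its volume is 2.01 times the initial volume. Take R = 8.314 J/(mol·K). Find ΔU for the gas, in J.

-12700 J

P₁ = nRT₁/V₁ = 2.89×8.314×562/29.3 = 461 kPa.
Polytropic n=1.4: T₂ = T₁(V₁/V₂)^(n−1) = 562×(0.498)^0.40 = 425 K; P₂ = P₁(V₁/V₂)^n = 173 kPa.
For an ideal gas ΔU = nCvΔT with Cv = R/(γ−1) = 32.0 J/(mol·K).
ΔU = 2.89×32.0×(425−562) = -12700 J.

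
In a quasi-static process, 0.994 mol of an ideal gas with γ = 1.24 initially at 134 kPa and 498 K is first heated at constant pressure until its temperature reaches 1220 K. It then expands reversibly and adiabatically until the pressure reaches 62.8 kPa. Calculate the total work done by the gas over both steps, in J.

11700 J

V₁ = nRT₁/P₁ = 0.994×8.314×498/134 = 30.7 L.
Step 1 — Isobaric: P stays 134 kPa; V/T = const ⇒ T₂ = 1220 K, V₂ = 75.2 L.
W = PΔV = 134×(75.2−30.7) kPa·L = 5970 J.
ΔU = nCvΔT = 0.994×34.6×(1220−498) = 24900 J.
Q = ΔU + W = nCpΔT = 30800 J.
State after step 1: P = 134 kPa, V = 75.2 L, T = 1220 K.
Step 2 — Adiabatic: T₂/T₁ = (P₂/P₁)^((γ−1)/γ) ⇒ T₂ = 1220×(0.469)^0.194 = 1050 K; V₂ = 139 L.
ΔU = nCvΔT = 0.994×34.6×(1050−1220) = -5730 J.
Q = 0 for an adiabatic process, so W = −ΔU = 5730 J.
Net over both steps: W = 11700 J, Q = 30800 J, ΔU = 19100 J.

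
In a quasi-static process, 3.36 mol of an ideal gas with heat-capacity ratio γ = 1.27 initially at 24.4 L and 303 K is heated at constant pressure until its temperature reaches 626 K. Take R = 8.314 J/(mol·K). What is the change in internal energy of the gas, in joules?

P₁ = nRT₁/V₁ = 3.36×8.314×303/24.4 = 347 kPa.
Isobaric: P stays 347 kPa; V/T = const ⇒ T₂ = 626 K, V₂ = 50.4 L.
For an ideal gas ΔU = nCvΔT with Cv = R/(γ−1) = 30.8 J/(mol·K).
ΔU = 3.36×30.8×(626−303) = 33400 J.

33400 J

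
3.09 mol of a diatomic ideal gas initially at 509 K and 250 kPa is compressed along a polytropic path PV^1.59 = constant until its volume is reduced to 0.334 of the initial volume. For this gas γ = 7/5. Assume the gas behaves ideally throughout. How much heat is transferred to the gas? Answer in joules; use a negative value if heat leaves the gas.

V₁ = nRT₁/P₁ = 3.09×8.314×509/250 = 52.3 L.
Polytropic n=1.59: T₂ = T₁(V₁/V₂)^(n−1) = 509×(2.99)^0.59 = 972 K; P₂ = P₁(V₁/V₂)^n = 1430 kPa.
W = (P₁V₁−P₂V₂)/(n−1) = (250×52.3−1430×17.5)/0.59 = -20200 J.
ΔU = nCvΔT = 3.09×20.8×(972−509) = 29700 J.
Q = ΔU + W = 9580 J.

9580 J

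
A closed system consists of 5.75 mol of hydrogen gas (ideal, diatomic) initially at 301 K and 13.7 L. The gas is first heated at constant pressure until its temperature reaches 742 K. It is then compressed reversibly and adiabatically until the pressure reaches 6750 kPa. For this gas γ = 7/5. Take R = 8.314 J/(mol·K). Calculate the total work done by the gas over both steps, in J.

-41100 J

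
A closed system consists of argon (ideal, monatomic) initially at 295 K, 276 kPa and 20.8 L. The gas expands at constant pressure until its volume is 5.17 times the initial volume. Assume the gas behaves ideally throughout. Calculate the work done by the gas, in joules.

n = P₁V₁/(RT₁) = 276×20.8/(8.314×295) = 2.34 mol.
Isobaric: P stays 276 kPa; V/T = const ⇒ T₂ = 1530 K, V₂ = 108 L.
W = PΔV = 276×(108−20.8) kPa·L = 23900 J.

23900 J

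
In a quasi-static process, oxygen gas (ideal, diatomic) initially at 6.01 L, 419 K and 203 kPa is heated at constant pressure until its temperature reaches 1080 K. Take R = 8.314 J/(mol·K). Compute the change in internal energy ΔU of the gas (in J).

n = P₁V₁/(RT₁) = 203×6.01/(8.314×419) = 0.350 mol.
Isobaric: P stays 203 kPa; V/T = const ⇒ T₂ = 1080 K, V₂ = 15.5 L.
For an ideal gas ΔU = nCvΔT with Cv = (5/2)R = 20.8 J/(mol·K).
ΔU = 0.350×20.8×(1080−419) = 4810 J.

4810 J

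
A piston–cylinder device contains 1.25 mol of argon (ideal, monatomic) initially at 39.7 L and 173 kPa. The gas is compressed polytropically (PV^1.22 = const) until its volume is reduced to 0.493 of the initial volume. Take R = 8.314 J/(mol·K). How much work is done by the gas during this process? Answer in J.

-5260 J

T₁ = P₁V₁/(nR) = 173×39.7/(1.25×8.314) = 661 K.
Polytropic n=1.22: T₂ = T₁(V₁/V₂)^(n−1) = 661×(2.03)^0.22 = 772 K; P₂ = P₁(V₁/V₂)^n = 410 kPa.
W = (P₁V₁−P₂V₂)/(n−1) = (173×39.7−410×19.6)/0.22 = -5260 J.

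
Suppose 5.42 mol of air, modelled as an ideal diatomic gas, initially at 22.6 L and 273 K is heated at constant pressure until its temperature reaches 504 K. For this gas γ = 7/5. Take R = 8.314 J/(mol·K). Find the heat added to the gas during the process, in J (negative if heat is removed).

36400 J

P₁ = nRT₁/V₁ = 5.42×8.314×273/22.6 = 544 kPa.
Isobaric: P stays 544 kPa; V/T = const ⇒ T₂ = 504 K, V₂ = 41.7 L.
W = PΔV = 544×(41.7−22.6) kPa·L = 10400 J.
ΔU = nCvΔT = 5.42×20.8×(504−273) = 26000 J.
Q = ΔU + W = nCpΔT = 36400 J.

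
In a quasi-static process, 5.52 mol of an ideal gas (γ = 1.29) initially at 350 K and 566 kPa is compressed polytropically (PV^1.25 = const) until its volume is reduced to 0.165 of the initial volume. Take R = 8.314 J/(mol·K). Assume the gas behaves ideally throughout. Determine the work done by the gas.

-36600 J

V₁ = nRT₁/P₁ = 5.52×8.314×350/566 = 28.4 L.
Polytropic n=1.25: T₂ = T₁(V₁/V₂)^(n−1) = 350×(6.06)^0.25 = 549 K; P₂ = P₁(V₁/V₂)^n = 5380 kPa.
W = (P₁V₁−P₂V₂)/(n−1) = (566×28.4−5380×4.68)/0.25 = -36600 J.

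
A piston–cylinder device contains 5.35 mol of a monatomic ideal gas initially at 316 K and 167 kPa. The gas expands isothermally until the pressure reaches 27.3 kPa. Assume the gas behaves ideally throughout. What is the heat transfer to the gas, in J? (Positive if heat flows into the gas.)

25500 J

V₁ = nRT₁/P₁ = 5.35×8.314×316/167 = 84.2 L.
Isothermal: T stays 316 K; PV = const ⇒ V₂ = 515 L, P₂ = 27.3 kPa.
ΔU = 0 (ideal gas, T constant).
W = nRT ln(V₂/V₁) = 5.35×8.314×316×ln(6.12) = 25500 J.
Q = ΔU + W = 25500 J.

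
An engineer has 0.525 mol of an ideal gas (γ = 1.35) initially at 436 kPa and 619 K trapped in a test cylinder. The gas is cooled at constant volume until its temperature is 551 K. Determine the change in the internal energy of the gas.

V₁ = nRT₁/P₁ = 0.525×8.314×619/436 = 6.20 L.
Isochoric: V stays 6.20 L; P/T = const ⇒ T₂ = 551 K, P₂ = 388 kPa.
For an ideal gas ΔU = nCvΔT with Cv = R/(γ−1) = 23.8 J/(mol·K).
ΔU = 0.525×23.8×(551−619) = -848 J.

-848 J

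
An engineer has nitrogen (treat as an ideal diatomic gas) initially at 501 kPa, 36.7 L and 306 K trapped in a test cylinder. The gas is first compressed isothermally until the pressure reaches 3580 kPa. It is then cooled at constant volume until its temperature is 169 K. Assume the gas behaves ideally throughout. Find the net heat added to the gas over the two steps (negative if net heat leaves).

-56700 J

n = P₁V₁/(RT₁) = 501×36.7/(8.314×306) = 7.23 mol.
Step 1 — Isothermal: T stays 306 K; PV = const ⇒ V₂ = 5.14 L, P₂ = 3580 kPa.
ΔU = 0 (ideal gas, T constant).
W = nRT ln(V₂/V₁) = 7.23×8.314×306×ln(0.140) = -36200 J.
Q = ΔU + W = -36200 J.
State after step 1: P = 3580 kPa, V = 5.14 L, T = 306 K.
Step 2 — Isochoric: V stays 5.14 L; P/T = const ⇒ T₂ = 169 K, P₂ = 1980 kPa.
W = 0 (no volume change).
ΔU = nCvΔT = 7.23×20.8×(169−306) = -20600 J.
Q = ΔU = -20600 J.
Net over both steps: W = -36200 J, Q = -56700 J, ΔU = -20600 J.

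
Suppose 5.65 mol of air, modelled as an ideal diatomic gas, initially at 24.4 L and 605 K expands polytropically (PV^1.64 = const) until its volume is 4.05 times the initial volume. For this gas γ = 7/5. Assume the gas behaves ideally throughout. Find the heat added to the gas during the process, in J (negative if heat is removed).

P₁ = nRT₁/V₁ = 5.65×8.314×605/24.4 = 1160 kPa.
Polytropic n=1.64: T₂ = T₁(V₁/V₂)^(n−1) = 605×(0.247)^0.64 = 247 K; P₂ = P₁(V₁/V₂)^n = 117 kPa.
W = (P₁V₁−P₂V₂)/(n−1) = (1160×24.4−117×98.8)/0.64 = 26300 J.
ΔU = nCvΔT = 5.65×20.8×(247−605) = -42000 J.
Q = ΔU + W = -15800 J.

-15800 J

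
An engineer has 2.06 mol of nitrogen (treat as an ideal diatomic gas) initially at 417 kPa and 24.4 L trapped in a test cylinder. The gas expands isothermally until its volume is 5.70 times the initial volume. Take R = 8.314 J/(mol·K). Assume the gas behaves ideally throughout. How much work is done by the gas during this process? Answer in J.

T₁ = P₁V₁/(nR) = 417×24.4/(2.06×8.314) = 594 K.
Isothermal: T stays 594 K; PV = const ⇒ V₂ = 139 L, P₂ = 73.2 kPa.
W = nRT ln(V₂/V₁) = 2.06×8.314×594×ln(5.70) = 17700 J.

17700 J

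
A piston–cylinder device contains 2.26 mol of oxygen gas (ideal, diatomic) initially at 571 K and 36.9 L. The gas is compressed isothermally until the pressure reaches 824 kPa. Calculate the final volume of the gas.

P₁ = nRT₁/V₁ = 2.26×8.314×571/36.9 = 291 kPa.
Isothermal: T stays 571 K; PV = const ⇒ V₂ = 13.0 L, P₂ = 824 kPa.

13.0 L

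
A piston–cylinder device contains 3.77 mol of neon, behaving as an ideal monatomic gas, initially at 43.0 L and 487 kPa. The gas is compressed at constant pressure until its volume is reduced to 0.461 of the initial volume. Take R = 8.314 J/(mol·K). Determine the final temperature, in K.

T₁ = P₁V₁/(nR) = 487×43.0/(3.77×8.314) = 668 K.
Isobaric: P stays 487 kPa; V/T = const ⇒ T₂ = 308 K, V₂ = 19.8 L.

308 K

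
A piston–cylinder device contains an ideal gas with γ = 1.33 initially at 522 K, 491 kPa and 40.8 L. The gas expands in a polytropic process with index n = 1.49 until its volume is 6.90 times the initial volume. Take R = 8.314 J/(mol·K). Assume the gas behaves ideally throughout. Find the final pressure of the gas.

27.6 kPa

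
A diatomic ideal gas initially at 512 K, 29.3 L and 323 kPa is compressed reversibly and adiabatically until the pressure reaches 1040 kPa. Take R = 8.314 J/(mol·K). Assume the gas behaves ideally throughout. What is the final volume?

12.7 L

Adiabatic: T₂/T₁ = (P₂/P₁)^((γ−1)/γ) ⇒ T₂ = 512×(3.22)^0.286 = 715 K; V₂ = 12.7 L.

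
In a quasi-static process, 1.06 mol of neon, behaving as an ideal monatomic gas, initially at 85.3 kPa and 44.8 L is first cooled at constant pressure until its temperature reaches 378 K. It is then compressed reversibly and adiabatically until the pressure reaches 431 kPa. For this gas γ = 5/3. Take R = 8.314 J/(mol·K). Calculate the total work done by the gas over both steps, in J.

-5050 J

T₁ = P₁V₁/(nR) = 85.3×44.8/(1.06×8.314) = 434 K.
Step 1 — Isobaric: P stays 85.3 kPa; V/T = const ⇒ T₂ = 378 K, V₂ = 39.1 L.
W = PΔV = 85.3×(39.1−44.8) kPa·L = -490 J.
ΔU = nCvΔT = 1.06×12.5×(378−434) = -735 J.
Q = ΔU + W = nCpΔT = -1230 J.
State after step 1: P = 85.3 kPa, V = 39.1 L, T = 378 K.
Step 2 — Adiabatic: T₂/T₁ = (P₂/P₁)^((γ−1)/γ) ⇒ T₂ = 378×(5.05)^0.400 = 723 K; V₂ = 14.8 L.
ΔU = nCvΔT = 1.06×12.5×(723−378) = 4560 J.
Q = 0 for an adiabatic process, so W = −ΔU = -4560 J.
Net over both steps: W = -5050 J, Q = -1230 J, ΔU = 3820 J.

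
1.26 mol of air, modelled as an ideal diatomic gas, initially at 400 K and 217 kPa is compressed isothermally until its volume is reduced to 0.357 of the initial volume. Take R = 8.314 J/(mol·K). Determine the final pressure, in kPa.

608 kPa

V₁ = nRT₁/P₁ = 1.26×8.314×400/217 = 19.3 L.
Isothermal: T stays 400 K; PV = const ⇒ V₂ = 6.89 L, P₂ = 608 kPa.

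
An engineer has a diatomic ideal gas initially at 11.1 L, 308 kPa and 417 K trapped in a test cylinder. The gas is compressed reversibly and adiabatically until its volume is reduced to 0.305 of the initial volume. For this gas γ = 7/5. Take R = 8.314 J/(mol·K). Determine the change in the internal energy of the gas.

5200 J

n = P₁V₁/(RT₁) = 308×11.1/(8.314×417) = 0.986 mol.
Adiabatic: TV^(γ−1) = const ⇒ T₂ = 417×(3.28)^0.400 = 671 K; PV^γ = const ⇒ P₂ = 1620 kPa.
For an ideal gas ΔU = nCvΔT with Cv = (5/2)R = 20.8 J/(mol·K).
ΔU = 0.986×20.8×(671−417) = 5200 J.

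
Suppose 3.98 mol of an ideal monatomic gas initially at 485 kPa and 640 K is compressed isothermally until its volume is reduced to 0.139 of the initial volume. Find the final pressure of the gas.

3490 kPa

V₁ = nRT₁/P₁ = 3.98×8.314×640/485 = 43.7 L.
Isothermal: T stays 640 K; PV = const ⇒ V₂ = 6.07 L, P₂ = 3490 kPa.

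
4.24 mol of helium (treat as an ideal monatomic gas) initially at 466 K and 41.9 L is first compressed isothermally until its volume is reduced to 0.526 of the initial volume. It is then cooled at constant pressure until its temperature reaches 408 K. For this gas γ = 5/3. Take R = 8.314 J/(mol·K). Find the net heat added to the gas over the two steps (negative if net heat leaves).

P₁ = nRT₁/V₁ = 4.24×8.314×466/41.9 = 392 kPa.
Step 1 — Isothermal: T stays 466 K; PV = const ⇒ V₂ = 22.0 L, P₂ = 745 kPa.
ΔU = 0 (ideal gas, T constant).
W = nRT ln(V₂/V₁) = 4.24×8.314×466×ln(0.526) = -10600 J.
Q = ΔU + W = -10600 J.
State after step 1: P = 745 kPa, V = 22.0 L, T = 466 K.
Step 2 — Isobaric: P stays 745 kPa; V/T = const ⇒ T₂ = 408 K, V₂ = 19.3 L.
W = PΔV = 745×(19.3−22.0) kPa·L = -2040 J.
ΔU = nCvΔT = 4.24×12.5×(408−466) = -3070 J.
Q = ΔU + W = nCpΔT = -5110 J.
Net over both steps: W = -12600 J, Q = -15700 J, ΔU = -3070 J.

-15700 J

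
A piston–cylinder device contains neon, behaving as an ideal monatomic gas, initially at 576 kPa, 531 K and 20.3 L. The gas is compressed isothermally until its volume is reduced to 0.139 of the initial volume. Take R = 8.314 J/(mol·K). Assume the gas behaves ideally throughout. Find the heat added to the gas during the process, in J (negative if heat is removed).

n = P₁V₁/(RT₁) = 576×20.3/(8.314×531) = 2.65 mol.
Isothermal: T stays 531 K; PV = const ⇒ V₂ = 2.82 L, P₂ = 4140 kPa.
ΔU = 0 (ideal gas, T constant).
W = nRT ln(V₂/V₁) = 2.65×8.314×531×ln(0.139) = -23100 J.
Q = ΔU + W = -23100 J.

-23100 J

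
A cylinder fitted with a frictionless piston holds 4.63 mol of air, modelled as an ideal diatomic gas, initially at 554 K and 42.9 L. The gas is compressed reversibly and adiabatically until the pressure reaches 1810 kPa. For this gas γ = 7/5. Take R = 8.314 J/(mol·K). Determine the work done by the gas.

-23800 J

P₁ = nRT₁/V₁ = 4.63×8.314×554/42.9 = 497 kPa.
Adiabatic: T₂/T₁ = (P₂/P₁)^((γ−1)/γ) ⇒ T₂ = 554×(3.64)^0.286 = 801 K; V₂ = 17.0 L.
ΔU = nCvΔT = 4.63×20.8×(801−554) = 23800 J.
Q = 0 for an adiabatic process, so W = −ΔU = -23800 J.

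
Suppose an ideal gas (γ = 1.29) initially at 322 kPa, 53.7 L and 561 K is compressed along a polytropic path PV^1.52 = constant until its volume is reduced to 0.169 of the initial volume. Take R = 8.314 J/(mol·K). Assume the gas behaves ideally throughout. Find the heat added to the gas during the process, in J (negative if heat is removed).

n = P₁V₁/(RT₁) = 322×53.7/(8.314×561) = 3.71 mol.
Polytropic n=1.52: T₂ = T₁(V₁/V₂)^(n−1) = 561×(5.92)^0.52 = 1410 K; P₂ = P₁(V₁/V₂)^n = 4800 kPa.
W = (P₁V₁−P₂V₂)/(n−1) = (322×53.7−4800×9.08)/0.52 = -50600 J.
ΔU = nCvΔT = 3.71×28.7×(1410−561) = 90700 J.
Q = ΔU + W = 40100 J.

40100 J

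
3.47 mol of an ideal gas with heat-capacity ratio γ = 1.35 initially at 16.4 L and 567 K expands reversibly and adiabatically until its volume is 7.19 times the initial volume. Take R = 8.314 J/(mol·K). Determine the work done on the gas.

-23300 J

P₁ = nRT₁/V₁ = 3.47×8.314×567/16.4 = 997 kPa.
Adiabatic: TV^(γ−1) = const ⇒ T₂ = 567×(0.139)^0.350 = 284 K; PV^γ = const ⇒ P₂ = 69.5 kPa.
ΔU = nCvΔT = 3.47×23.8×(284−567) = -23300 J.
Q = 0 for an adiabatic process, so W = −ΔU = 23300 J.
Work done on the gas = −W_by = -23300 J.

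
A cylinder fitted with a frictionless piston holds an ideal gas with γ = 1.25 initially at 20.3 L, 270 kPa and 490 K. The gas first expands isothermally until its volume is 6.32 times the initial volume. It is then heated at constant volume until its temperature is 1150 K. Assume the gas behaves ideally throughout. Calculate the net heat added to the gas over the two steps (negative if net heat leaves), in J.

n = P₁V₁/(RT₁) = 270×20.3/(8.314×490) = 1.35 mol.
Step 1 — Isothermal: T stays 490 K; PV = const ⇒ V₂ = 128 L, P₂ = 42.7 kPa.
ΔU = 0 (ideal gas, T constant).
W = nRT ln(V₂/V₁) = 1.35×8.314×490×ln(6.32) = 10100 J.
Q = ΔU + W = 10100 J.
State after step 1: P = 42.7 kPa, V = 128 L, T = 490 K.
Step 2 — Isochoric: V stays 128 L; P/T = const ⇒ T₂ = 1150 K, P₂ = 100 kPa.
W = 0 (no volume change).
ΔU = nCvΔT = 1.35×33.3×(1150−490) = 29500 J.
Q = ΔU = 29500 J.
Net over both steps: W = 10100 J, Q = 39600 J, ΔU = 29500 J.

39600 J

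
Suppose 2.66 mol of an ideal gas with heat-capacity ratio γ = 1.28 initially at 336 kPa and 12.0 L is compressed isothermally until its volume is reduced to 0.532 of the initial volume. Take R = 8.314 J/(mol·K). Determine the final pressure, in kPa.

632 kPa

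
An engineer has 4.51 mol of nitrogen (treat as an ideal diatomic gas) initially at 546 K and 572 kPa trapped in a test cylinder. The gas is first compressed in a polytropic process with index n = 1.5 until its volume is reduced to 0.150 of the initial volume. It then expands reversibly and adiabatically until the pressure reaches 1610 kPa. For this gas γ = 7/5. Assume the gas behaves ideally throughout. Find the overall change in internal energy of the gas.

27600 J

V₁ = nRT₁/P₁ = 4.51×8.314×546/572 = 35.8 L.
Step 1 — Polytropic n=1.5: T₂ = T₁(V₁/V₂)^(n−1) = 546×(6.67)^0.50 = 1410 K; P₂ = P₁(V₁/V₂)^n = 9850 kPa.
W = (P₁V₁−P₂V₂)/(n−1) = (572×35.8−9850×5.37)/0.50 = -64800 J.
ΔU = nCvΔT = 4.51×20.8×(1410−546) = 81000 J.
Q = ΔU + W = 16200 J.
State after step 1: P = 9850 kPa, V = 5.37 L, T = 1410 K.
Step 2 — Adiabatic: T₂/T₁ = (P₂/P₁)^((γ−1)/γ) ⇒ T₂ = 1410×(0.164)^0.286 = 840 K; V₂ = 19.6 L.
ΔU = nCvΔT = 4.51×20.8×(840−1410) = -53400 J.
Q = 0 for an adiabatic process, so W = −ΔU = 53400 J.
Net over both steps: W = -11400 J, Q = 16200 J, ΔU = 27600 J.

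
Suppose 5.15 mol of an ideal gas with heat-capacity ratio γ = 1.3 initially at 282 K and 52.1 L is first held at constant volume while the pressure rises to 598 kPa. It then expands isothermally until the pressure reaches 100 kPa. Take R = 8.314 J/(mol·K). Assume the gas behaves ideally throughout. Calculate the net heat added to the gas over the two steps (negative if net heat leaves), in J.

119000 J

P₁ = nRT₁/V₁ = 5.15×8.314×282/52.1 = 232 kPa.
Step 1 — Isochoric: V stays 52.1 L; P/T = const ⇒ T₂ = 728 K, P₂ = 598 kPa.
W = 0 (no volume change).
ΔU = nCvΔT = 5.15×27.7×(728−282) = 63600 J.
Q = ΔU = 63600 J.
State after step 1: P = 598 kPa, V = 52.1 L, T = 728 K.
Step 2 — Isothermal: T stays 728 K; PV = const ⇒ V₂ = 312 L, P₂ = 100 kPa.
ΔU = 0 (ideal gas, T constant).
W = nRT ln(V₂/V₁) = 5.15×8.314×728×ln(5.98) = 55700 J.
Q = ΔU + W = 55700 J.
Net over both steps: W = 55700 J, Q = 119000 J, ΔU = 63600 J.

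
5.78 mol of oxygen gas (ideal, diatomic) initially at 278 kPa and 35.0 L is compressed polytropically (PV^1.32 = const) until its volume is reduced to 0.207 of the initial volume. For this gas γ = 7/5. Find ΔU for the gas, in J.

T₁ = P₁V₁/(nR) = 278×35.0/(5.78×8.314) = 202 K.
Polytropic n=1.32: T₂ = T₁(V₁/V₂)^(n−1) = 202×(4.83)^0.32 = 335 K; P₂ = P₁(V₁/V₂)^n = 2220 kPa.
For an ideal gas ΔU = nCvΔT with Cv = (5/2)R = 20.8 J/(mol·K).
ΔU = 5.78×20.8×(335−202) = 15900 J.

15900 J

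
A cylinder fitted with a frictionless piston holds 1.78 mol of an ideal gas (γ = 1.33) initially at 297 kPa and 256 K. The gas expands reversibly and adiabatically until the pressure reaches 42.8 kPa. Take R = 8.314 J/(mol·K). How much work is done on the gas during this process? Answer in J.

V₁ = nRT₁/P₁ = 1.78×8.314×256/297 = 12.8 L.
Adiabatic: T₂/T₁ = (P₂/P₁)^((γ−1)/γ) ⇒ T₂ = 256×(0.144)^0.248 = 158 K; V₂ = 54.7 L.
ΔU = nCvΔT = 1.78×25.2×(158−256) = -4380 J.
Q = 0 for an adiabatic process, so W = −ΔU = 4380 J.
Work done on the gas = −W_by = -4380 J.

-4380 J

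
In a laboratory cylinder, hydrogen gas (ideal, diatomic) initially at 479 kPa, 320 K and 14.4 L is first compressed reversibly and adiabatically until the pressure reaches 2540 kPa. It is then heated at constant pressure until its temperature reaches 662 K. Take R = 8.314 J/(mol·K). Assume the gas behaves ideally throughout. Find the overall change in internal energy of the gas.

18400 J

n = P₁V₁/(RT₁) = 479×14.4/(8.314×320) = 2.59 mol.
Step 1 — Adiabatic: T₂/T₁ = (P₂/P₁)^((γ−1)/γ) ⇒ T₂ = 320×(5.30)^0.286 = 515 K; V₂ = 4.37 L.
ΔU = nCvΔT = 2.59×20.8×(515−320) = 10500 J.
Q = 0 for an adiabatic process, so W = −ΔU = -10500 J.
State after step 1: P = 2540 kPa, V = 4.37 L, T = 515 K.
Step 2 — Isobaric: P stays 2540 kPa; V/T = const ⇒ T₂ = 662 K, V₂ = 5.62 L.
W = PΔV = 2540×(5.62−4.37) kPa·L = 3160 J.
ΔU = nCvΔT = 2.59×20.8×(662−515) = 7900 J.
Q = ΔU + W = nCpΔT = 11100 J.
Net over both steps: W = -7370 J, Q = 11100 J, ΔU = 18400 J.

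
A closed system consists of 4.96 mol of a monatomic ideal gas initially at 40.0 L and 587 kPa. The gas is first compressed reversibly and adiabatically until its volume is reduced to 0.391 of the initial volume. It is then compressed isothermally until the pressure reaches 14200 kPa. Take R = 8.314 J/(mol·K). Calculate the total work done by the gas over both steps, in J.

-102000 J

T₁ = P₁V₁/(nR) = 587×40.0/(4.96×8.314) = 569 K.
Step 1 — Adiabatic: TV^(γ−1) = const ⇒ T₂ = 569×(2.56)^0.667 = 1060 K; PV^γ = const ⇒ P₂ = 2810 kPa.
ΔU = nCvΔT = 4.96×12.5×(1060−569) = 30600 J.
Q = 0 for an adiabatic process, so W = −ΔU = -30600 J.
State after step 1: P = 2810 kPa, V = 15.6 L, T = 1060 K.
Step 2 — Isothermal: T stays 1060 K; PV = const ⇒ V₂ = 3.09 L, P₂ = 14200 kPa.
ΔU = 0 (ideal gas, T constant).
W = nRT ln(V₂/V₁) = 4.96×8.314×1060×ln(0.198) = -71200 J.
Q = ΔU + W = -71200 J.
Net over both steps: W = -102000 J, Q = -71200 J, ΔU = 30600 J.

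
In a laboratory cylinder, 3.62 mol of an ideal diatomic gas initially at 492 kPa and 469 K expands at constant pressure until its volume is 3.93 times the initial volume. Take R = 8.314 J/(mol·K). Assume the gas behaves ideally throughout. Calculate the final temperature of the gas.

1840 K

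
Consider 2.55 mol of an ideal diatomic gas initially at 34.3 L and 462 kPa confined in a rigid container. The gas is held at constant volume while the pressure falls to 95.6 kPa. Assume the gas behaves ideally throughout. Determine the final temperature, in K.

155 K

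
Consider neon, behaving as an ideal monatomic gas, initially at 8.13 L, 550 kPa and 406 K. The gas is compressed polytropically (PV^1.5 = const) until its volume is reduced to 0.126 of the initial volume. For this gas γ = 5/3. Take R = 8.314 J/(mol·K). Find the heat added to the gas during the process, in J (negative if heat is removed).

n = P₁V₁/(RT₁) = 550×8.13/(8.314×406) = 1.32 mol.
Polytropic n=1.5: T₂ = T₁(V₁/V₂)^(n−1) = 406×(7.94)^0.50 = 1140 K; P₂ = P₁(V₁/V₂)^n = 12300 kPa.
W = (P₁V₁−P₂V₂)/(n−1) = (550×8.13−12300×1.02)/0.50 = -16300 J.
ΔU = nCvΔT = 1.32×12.5×(1140−406) = 12200 J.
Q = ΔU + W = -4060 J.

-4060 J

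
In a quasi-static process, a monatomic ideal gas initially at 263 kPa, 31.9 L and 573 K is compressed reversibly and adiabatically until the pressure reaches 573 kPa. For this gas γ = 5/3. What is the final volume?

Adiabatic: T₂/T₁ = (P₂/P₁)^((γ−1)/γ) ⇒ T₂ = 573×(2.18)^0.400 = 782 K; V₂ = 20.0 L.

20.0 L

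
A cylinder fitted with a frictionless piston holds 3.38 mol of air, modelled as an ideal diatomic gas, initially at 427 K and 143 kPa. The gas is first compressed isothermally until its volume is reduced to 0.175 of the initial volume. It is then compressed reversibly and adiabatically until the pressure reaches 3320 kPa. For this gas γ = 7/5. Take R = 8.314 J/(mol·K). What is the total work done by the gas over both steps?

V₁ = nRT₁/P₁ = 3.38×8.314×427/143 = 83.9 L.
Step 1 — Isothermal: T stays 427 K; PV = const ⇒ V₂ = 14.7 L, P₂ = 817 kPa.
ΔU = 0 (ideal gas, T constant).
W = nRT ln(V₂/V₁) = 3.38×8.314×427×ln(0.175) = -20900 J.
Q = ΔU + W = -20900 J.
State after step 1: P = 817 kPa, V = 14.7 L, T = 427 K.
Step 2 — Adiabatic: T₂/T₁ = (P₂/P₁)^((γ−1)/γ) ⇒ T₂ = 427×(4.06)^0.286 = 637 K; V₂ = 5.39 L.
ΔU = nCvΔT = 3.38×20.8×(637−427) = 14800 J.
Q = 0 for an adiabatic process, so W = −ΔU = -14800 J.
Net over both steps: W = -35700 J, Q = -20900 J, ΔU = 14800 J.

-35700 J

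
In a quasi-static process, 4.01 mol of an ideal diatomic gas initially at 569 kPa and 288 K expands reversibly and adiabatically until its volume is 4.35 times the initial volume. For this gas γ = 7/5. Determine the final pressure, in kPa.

72.6 kPa

V₁ = nRT₁/P₁ = 4.01×8.314×288/569 = 16.9 L.
Adiabatic: TV^(γ−1) = const ⇒ T₂ = 288×(0.230)^0.400 = 160 K; PV^γ = const ⇒ P₂ = 72.6 kPa.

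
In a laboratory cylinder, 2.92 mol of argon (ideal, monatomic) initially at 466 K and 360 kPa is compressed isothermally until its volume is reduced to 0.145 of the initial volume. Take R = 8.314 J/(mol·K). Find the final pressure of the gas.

V₁ = nRT₁/P₁ = 2.92×8.314×466/360 = 31.4 L.
Isothermal: T stays 466 K; PV = const ⇒ V₂ = 4.56 L, P₂ = 2480 kPa.

2480 kPa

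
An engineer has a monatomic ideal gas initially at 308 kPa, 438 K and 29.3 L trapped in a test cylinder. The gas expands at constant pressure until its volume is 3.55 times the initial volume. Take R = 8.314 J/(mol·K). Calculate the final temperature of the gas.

1550 K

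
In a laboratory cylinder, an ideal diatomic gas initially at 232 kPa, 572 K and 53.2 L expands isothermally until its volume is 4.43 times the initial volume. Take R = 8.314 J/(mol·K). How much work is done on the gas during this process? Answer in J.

-18400 J

n = P₁V₁/(RT₁) = 232×53.2/(8.314×572) = 2.60 mol.
Isothermal: T stays 572 K; PV = const ⇒ V₂ = 236 L, P₂ = 52.4 kPa.
W = nRT ln(V₂/V₁) = 2.60×8.314×572×ln(4.43) = 18400 J.
Work done on the gas = −W_by = -18400 J.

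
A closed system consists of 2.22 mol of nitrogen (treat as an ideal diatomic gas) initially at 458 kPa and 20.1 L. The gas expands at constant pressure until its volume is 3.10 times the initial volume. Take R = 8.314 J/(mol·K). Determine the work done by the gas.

19300 J

T₁ = P₁V₁/(nR) = 458×20.1/(2.22×8.314) = 499 K.
Isobaric: P stays 458 kPa; V/T = const ⇒ T₂ = 1550 K, V₂ = 62.3 L.
W = PΔV = 458×(62.3−20.1) kPa·L = 19300 J.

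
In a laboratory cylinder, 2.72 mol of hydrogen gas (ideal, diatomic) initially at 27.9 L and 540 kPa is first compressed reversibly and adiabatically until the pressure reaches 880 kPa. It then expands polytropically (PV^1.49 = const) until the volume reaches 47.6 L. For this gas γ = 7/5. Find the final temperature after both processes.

T₁ = P₁V₁/(nR) = 540×27.9/(2.72×8.314) = 666 K.
Step 1 — Adiabatic: T₂/T₁ = (P₂/P₁)^((γ−1)/γ) ⇒ T₂ = 666×(1.63)^0.286 = 766 K; V₂ = 19.7 L.
ΔU = nCvΔT = 2.72×20.8×(766−666) = 5640 J.
Q = 0 for an adiabatic process, so W = −ΔU = -5640 J.
State after step 1: P = 880 kPa, V = 19.7 L, T = 766 K.
Step 2 — Polytropic n=1.49: T₂ = T₁(V₁/V₂)^(n−1) = 766×(0.414)^0.49 = 497 K; P₂ = P₁(V₁/V₂)^n = 236 kPa.
W = (P₁V₁−P₂V₂)/(n−1) = (880×19.7−236×47.6)/0.49 = 12400 J.
ΔU = nCvΔT = 2.72×20.8×(497−766) = -15200 J.
Q = ΔU + W = -2790 J.
Net over both steps: W = 6780 J, Q = -2790 J, ΔU = -9570 J.

497 K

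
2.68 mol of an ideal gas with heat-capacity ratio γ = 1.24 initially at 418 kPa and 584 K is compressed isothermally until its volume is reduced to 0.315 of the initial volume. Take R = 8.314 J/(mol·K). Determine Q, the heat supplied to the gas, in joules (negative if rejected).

V₁ = nRT₁/P₁ = 2.68×8.314×584/418 = 31.1 L.
Isothermal: T stays 584 K; PV = const ⇒ V₂ = 9.81 L, P₂ = 1330 kPa.
ΔU = 0 (ideal gas, T constant).
W = nRT ln(V₂/V₁) = 2.68×8.314×584×ln(0.315) = -15000 J.
Q = ΔU + W = -15000 J.

-15000 J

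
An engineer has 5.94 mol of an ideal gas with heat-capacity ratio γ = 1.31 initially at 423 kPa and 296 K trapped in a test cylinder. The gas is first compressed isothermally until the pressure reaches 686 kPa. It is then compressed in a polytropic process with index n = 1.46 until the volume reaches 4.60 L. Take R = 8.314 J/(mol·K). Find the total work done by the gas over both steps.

V₁ = nRT₁/P₁ = 5.94×8.314×296/423 = 34.6 L.
Step 1 — Isothermal: T stays 296 K; PV = const ⇒ V₂ = 21.3 L, P₂ = 686 kPa.
ΔU = 0 (ideal gas, T constant).
W = nRT ln(V₂/V₁) = 5.94×8.314×296×ln(0.617) = -7070 J.
Q = ΔU + W = -7070 J.
State after step 1: P = 686 kPa, V = 21.3 L, T = 296 K.
Step 2 — Polytropic n=1.46: T₂ = T₁(V₁/V₂)^(n−1) = 296×(4.63)^0.46 = 599 K; P₂ = P₁(V₁/V₂)^n = 6430 kPa.
W = (P₁V₁−P₂V₂)/(n−1) = (686×21.3−6430×4.60)/0.46 = -32500 J.
ΔU = nCvΔT = 5.94×26.8×(599−296) = 48300 J.
Q = ΔU + W = 15700 J.
Net over both steps: W = -39600 J, Q = 8680 J, ΔU = 48300 J.

-39600 J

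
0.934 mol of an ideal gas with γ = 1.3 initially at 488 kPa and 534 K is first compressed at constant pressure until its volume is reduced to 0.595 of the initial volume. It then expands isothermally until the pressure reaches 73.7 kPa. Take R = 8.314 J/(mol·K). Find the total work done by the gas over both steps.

2980 J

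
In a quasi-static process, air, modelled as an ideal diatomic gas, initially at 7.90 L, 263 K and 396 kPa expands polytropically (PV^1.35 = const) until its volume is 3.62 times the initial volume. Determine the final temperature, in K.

Polytropic n=1.35: T₂ = T₁(V₁/V₂)^(n−1) = 263×(0.276)^0.35 = 168 K; P₂ = P₁(V₁/V₂)^n = 69.7 kPa.

168 K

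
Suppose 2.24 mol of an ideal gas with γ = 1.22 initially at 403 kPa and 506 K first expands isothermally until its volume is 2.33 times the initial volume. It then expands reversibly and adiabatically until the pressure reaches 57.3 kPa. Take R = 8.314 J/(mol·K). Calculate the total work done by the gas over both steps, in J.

15700 J

V₁ = nRT₁/P₁ = 2.24×8.314×506/403 = 23.4 L.
Step 1 — Isothermal: T stays 506 K; PV = const ⇒ V₂ = 54.5 L, P₂ = 173 kPa.
ΔU = 0 (ideal gas, T constant).
W = nRT ln(V₂/V₁) = 2.24×8.314×506×ln(2.33) = 7970 J.
Q = ΔU + W = 7970 J.
State after step 1: P = 173 kPa, V = 54.5 L, T = 506 K.
Step 2 — Adiabatic: T₂/T₁ = (P₂/P₁)^((γ−1)/γ) ⇒ T₂ = 506×(0.331)^0.180 = 415 K; V₂ = 135 L.
ΔU = nCvΔT = 2.24×37.8×(415−506) = -7740 J.
Q = 0 for an adiabatic process, so W = −ΔU = 7740 J.
Net over both steps: W = 15700 J, Q = 7970 J, ΔU = -7740 J.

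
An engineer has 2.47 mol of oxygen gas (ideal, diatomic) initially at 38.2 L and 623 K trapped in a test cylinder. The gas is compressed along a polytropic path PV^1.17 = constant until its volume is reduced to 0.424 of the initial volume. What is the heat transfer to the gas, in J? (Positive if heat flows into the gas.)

P₁ = nRT₁/V₁ = 2.47×8.314×623/38.2 = 335 kPa.
Polytropic n=1.17: T₂ = T₁(V₁/V₂)^(n−1) = 623×(2.36)^0.17 = 721 K; P₂ = P₁(V₁/V₂)^n = 914 kPa.
W = (P₁V₁−P₂V₂)/(n−1) = (335×38.2−914×16.2)/0.17 = -11800 J.
ΔU = nCvΔT = 2.47×20.8×(721−623) = 5020 J.
Q = ΔU + W = -6800 J.

-6800 J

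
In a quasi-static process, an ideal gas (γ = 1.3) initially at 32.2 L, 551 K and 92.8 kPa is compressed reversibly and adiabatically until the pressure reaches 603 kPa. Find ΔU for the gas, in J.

5380 J

n = P₁V₁/(RT₁) = 92.8×32.2/(8.314×551) = 0.652 mol.
Adiabatic: T₂/T₁ = (P₂/P₁)^((γ−1)/γ) ⇒ T₂ = 551×(6.50)^0.231 = 849 K; V₂ = 7.63 L.
For an ideal gas ΔU = nCvΔT with Cv = R/(γ−1) = 27.7 J/(mol·K).
ΔU = 0.652×27.7×(849−551) = 5380 J.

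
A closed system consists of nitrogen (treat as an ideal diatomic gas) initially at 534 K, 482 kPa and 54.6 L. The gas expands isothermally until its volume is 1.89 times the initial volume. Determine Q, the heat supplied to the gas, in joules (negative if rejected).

n = P₁V₁/(RT₁) = 482×54.6/(8.314×534) = 5.93 mol.
Isothermal: T stays 534 K; PV = const ⇒ V₂ = 103 L, P₂ = 255 kPa.
ΔU = 0 (ideal gas, T constant).
W = nRT ln(V₂/V₁) = 5.93×8.314×534×ln(1.89) = 16800 J.
Q = ΔU + W = 16800 J.

16800 J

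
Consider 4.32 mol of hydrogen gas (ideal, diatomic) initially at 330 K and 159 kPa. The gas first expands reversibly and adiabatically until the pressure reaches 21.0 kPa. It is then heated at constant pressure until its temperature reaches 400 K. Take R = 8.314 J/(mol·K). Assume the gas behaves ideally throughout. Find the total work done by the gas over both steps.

V₁ = nRT₁/P₁ = 4.32×8.314×330/159 = 74.5 L.
Step 1 — Adiabatic: T₂/T₁ = (P₂/P₁)^((γ−1)/γ) ⇒ T₂ = 330×(0.132)^0.286 = 185 K; V₂ = 317 L.
ΔU = nCvΔT = 4.32×20.8×(185−330) = -13000 J.
Q = 0 for an adiabatic process, so W = −ΔU = 13000 J.
State after step 1: P = 21.0 kPa, V = 317 L, T = 185 K.
Step 2 — Isobaric: P stays 21.0 kPa; V/T = const ⇒ T₂ = 400 K, V₂ = 684 L.
W = PΔV = 21.0×(684−317) kPa·L = 7720 J.
ΔU = nCvΔT = 4.32×20.8×(400−185) = 19300 J.
Q = ΔU + W = nCpΔT = 27000 J.
Net over both steps: W = 20700 J, Q = 27000 J, ΔU = 6290 J.

20700 J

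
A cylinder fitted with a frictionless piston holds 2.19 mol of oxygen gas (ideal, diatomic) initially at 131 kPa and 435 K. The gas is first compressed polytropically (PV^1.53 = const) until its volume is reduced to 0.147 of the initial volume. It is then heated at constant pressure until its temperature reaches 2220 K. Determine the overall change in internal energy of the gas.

V₁ = nRT₁/P₁ = 2.19×8.314×435/131 = 60.5 L.
Step 1 — Polytropic n=1.53: T₂ = T₁(V₁/V₂)^(n−1) = 435×(6.80)^0.53 = 1200 K; P₂ = P₁(V₁/V₂)^n = 2460 kPa.
W = (P₁V₁−P₂V₂)/(n−1) = (131×60.5−2460×8.89)/0.53 = -26300 J.
ΔU = nCvΔT = 2.19×20.8×(1200−435) = 34900 J.
Q = ΔU + W = 8560 J.
State after step 1: P = 2460 kPa, V = 8.89 L, T = 1200 K.
Step 2 — Isobaric: P stays 2460 kPa; V/T = const ⇒ T₂ = 2220 K, V₂ = 16.4 L.
W = PΔV = 2460×(16.4−8.89) kPa·L = 18500 J.
ΔU = nCvΔT = 2.19×20.8×(2220−1200) = 46400 J.
Q = ΔU + W = nCpΔT = 64900 J.
Net over both steps: W = -7800 J, Q = 73500 J, ΔU = 81300 J.

81300 J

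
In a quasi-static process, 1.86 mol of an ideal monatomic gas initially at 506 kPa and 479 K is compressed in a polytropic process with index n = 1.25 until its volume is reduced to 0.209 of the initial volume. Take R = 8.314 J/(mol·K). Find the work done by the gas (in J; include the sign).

-14200 J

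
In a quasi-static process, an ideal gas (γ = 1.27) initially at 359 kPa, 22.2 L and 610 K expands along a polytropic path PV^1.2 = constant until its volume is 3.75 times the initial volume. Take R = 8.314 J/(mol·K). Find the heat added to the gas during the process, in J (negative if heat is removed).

2400 J

n = P₁V₁/(RT₁) = 359×22.2/(8.314×610) = 1.57 mol.
Polytropic n=1.2: T₂ = T₁(V₁/V₂)^(n−1) = 610×(0.267)^0.20 = 468 K; P₂ = P₁(V₁/V₂)^n = 73.5 kPa.
W = (P₁V₁−P₂V₂)/(n−1) = (359×22.2−73.5×83.2)/0.20 = 9260 J.
ΔU = nCvΔT = 1.57×30.8×(468−610) = -6860 J.
Q = ΔU + W = 2400 J.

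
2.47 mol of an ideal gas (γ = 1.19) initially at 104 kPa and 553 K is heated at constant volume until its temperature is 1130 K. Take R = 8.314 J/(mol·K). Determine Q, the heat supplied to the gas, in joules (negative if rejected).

62400 J

V₁ = nRT₁/P₁ = 2.47×8.314×553/104 = 109 L.
Isochoric: V stays 109 L; P/T = const ⇒ T₂ = 1130 K, P₂ = 213 kPa.
W = 0 (no volume change).
ΔU = nCvΔT = 2.47×43.8×(1130−553) = 62400 J.
Q = ΔU = 62400 J.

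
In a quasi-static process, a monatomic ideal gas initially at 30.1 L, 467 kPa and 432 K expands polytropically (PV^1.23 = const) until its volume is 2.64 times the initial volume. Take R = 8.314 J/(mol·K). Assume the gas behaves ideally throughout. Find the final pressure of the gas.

141 kPa

Polytropic n=1.23: T₂ = T₁(V₁/V₂)^(n−1) = 432×(0.379)^0.23 = 346 K; P₂ = P₁(V₁/V₂)^n = 141 kPa.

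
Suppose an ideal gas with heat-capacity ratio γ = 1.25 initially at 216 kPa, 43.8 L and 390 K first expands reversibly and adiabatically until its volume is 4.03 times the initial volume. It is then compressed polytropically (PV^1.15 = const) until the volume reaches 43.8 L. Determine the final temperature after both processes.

n = P₁V₁/(RT₁) = 216×43.8/(8.314×390) = 2.92 mol.
Step 1 — Adiabatic: TV^(γ−1) = const ⇒ T₂ = 390×(0.248)^0.250 = 275 K; PV^γ = const ⇒ P₂ = 37.8 kPa.
ΔU = nCvΔT = 2.92×33.3×(275−390) = -11100 J.
Q = 0 for an adiabatic process, so W = −ΔU = 11100 J.
State after step 1: P = 37.8 kPa, V = 177 L, T = 275 K.
Step 2 — Polytropic n=1.15: T₂ = T₁(V₁/V₂)^(n−1) = 275×(4.03)^0.15 = 339 K; P₂ = P₁(V₁/V₂)^n = 188 kPa.
W = (P₁V₁−P₂V₂)/(n−1) = (37.8×177−188×43.8)/0.15 = -10400 J.
ΔU = nCvΔT = 2.92×33.3×(339−275) = 6210 J.
Q = ΔU + W = -4140 J.
Net over both steps: W = 783 J, Q = -4140 J, ΔU = -4920 J.

339 K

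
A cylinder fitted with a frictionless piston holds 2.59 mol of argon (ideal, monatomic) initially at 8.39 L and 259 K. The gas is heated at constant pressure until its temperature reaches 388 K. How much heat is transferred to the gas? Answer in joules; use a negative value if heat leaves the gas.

6940 J

P₁ = nRT₁/V₁ = 2.59×8.314×259/8.39 = 665 kPa.
Isobaric: P stays 665 kPa; V/T = const ⇒ T₂ = 388 K, V₂ = 12.6 L.
W = PΔV = 665×(12.6−8.39) kPa·L = 2780 J.
ΔU = nCvΔT = 2.59×12.5×(388−259) = 4170 J.
Q = ΔU + W = nCpΔT = 6940 J.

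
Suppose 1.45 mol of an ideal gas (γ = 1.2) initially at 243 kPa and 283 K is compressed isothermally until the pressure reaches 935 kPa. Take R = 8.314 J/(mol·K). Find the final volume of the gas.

V₁ = nRT₁/P₁ = 1.45×8.314×283/243 = 14.0 L.
Isothermal: T stays 283 K; PV = const ⇒ V₂ = 3.65 L, P₂ = 935 kPa.

3.65 L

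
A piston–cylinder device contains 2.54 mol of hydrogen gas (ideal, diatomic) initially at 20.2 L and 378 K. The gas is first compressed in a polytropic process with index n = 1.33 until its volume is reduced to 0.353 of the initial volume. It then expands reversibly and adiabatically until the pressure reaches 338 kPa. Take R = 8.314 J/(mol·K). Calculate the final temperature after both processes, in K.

343 K

P₁ = nRT₁/V₁ = 2.54×8.314×378/20.2 = 395 kPa.
Step 1 — Polytropic n=1.33: T₂ = T₁(V₁/V₂)^(n−1) = 378×(2.83)^0.33 = 533 K; P₂ = P₁(V₁/V₂)^n = 1580 kPa.
W = (P₁V₁−P₂V₂)/(n−1) = (395×20.2−1580×7.13)/0.33 = -9920 J.
ΔU = nCvΔT = 2.54×20.8×(533−378) = 8180 J.
Q = ΔU + W = -1740 J.
State after step 1: P = 1580 kPa, V = 7.13 L, T = 533 K.
Step 2 — Adiabatic: T₂/T₁ = (P₂/P₁)^((γ−1)/γ) ⇒ T₂ = 533×(0.214)^0.286 = 343 K; V₂ = 21.4 L.
ΔU = nCvΔT = 2.54×20.8×(343−533) = -10000 J.
Q = 0 for an adiabatic process, so W = −ΔU = 10000 J.
Net over both steps: W = 104 J, Q = -1740 J, ΔU = -1840 J.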